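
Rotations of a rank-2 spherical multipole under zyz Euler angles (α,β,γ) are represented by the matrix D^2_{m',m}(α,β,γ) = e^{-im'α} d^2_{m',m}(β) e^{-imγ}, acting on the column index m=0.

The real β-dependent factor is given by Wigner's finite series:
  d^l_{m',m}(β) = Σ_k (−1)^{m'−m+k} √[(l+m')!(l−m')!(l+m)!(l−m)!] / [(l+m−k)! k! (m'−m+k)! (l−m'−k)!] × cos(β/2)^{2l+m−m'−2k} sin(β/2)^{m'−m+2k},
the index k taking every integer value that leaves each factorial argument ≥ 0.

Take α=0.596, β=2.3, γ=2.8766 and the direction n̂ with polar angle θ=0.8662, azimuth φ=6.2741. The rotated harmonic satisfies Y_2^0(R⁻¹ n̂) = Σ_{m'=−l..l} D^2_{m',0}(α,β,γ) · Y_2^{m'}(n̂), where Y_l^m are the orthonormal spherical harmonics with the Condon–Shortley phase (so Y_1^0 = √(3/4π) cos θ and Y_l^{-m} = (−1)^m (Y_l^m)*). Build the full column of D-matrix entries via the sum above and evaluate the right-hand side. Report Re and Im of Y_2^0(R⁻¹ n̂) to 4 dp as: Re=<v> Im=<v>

Re=-0.3142 Im=0.0000

Need the full column D^2_{m',0} for m'=−2..2 at α=0.596, β=2.3, γ=2.8766.
cos(β/2)=0.408487, sin(β/2)=0.912764
d^2_{-2,0}: single k=2 term ⇒ +0.340526;  D = +0.125927+0.316386i
d^2_{-1,0}: k∈[1..2] ⇒ +0.152395 -0.760904 = -0.608509;  D = -0.503594-0.341578i
d^2_{0,0}: k∈[0..2] ⇒ +0.027843 -0.556076 +0.694119 = +0.165886;  D = +0.165886+0.000000i
d^2_{1,0}: k∈[0..1] ⇒ -0.152395 +0.760904 = +0.608509;  D = +0.503594-0.341578i
d^2_{2,0}: single k=0 term ⇒ +0.340526;  D = +0.125927-0.316386i
Y_2^{m'}(θ=0.8662,φ=6.2741) and Σ D·Y over m':
  (+0.1259+0.3164i)·(+0.2242+0.0041i)  (-0.5036-0.3416i)·(+0.3812+0.0035i)  (+0.1659+0.0000i)·(+0.0816+0.0000i)  (+0.5036-0.3416i)·(-0.3812+0.0035i)  (+0.1259-0.3164i)·(+0.2242-0.0041i)
Y_2^0(R⁻¹ n̂) = -0.314186+0.000000i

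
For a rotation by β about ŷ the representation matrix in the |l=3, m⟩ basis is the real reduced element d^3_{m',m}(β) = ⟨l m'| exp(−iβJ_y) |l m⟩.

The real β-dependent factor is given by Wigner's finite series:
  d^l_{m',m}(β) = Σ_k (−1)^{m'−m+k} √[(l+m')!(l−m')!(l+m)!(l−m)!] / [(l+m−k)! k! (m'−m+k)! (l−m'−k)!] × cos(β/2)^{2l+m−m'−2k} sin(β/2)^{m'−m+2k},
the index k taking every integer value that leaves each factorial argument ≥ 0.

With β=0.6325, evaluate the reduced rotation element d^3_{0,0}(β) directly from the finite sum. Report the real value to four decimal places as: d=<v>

d^3_{0,0}(β=0.6325) via Wigner's sum:
With c≡cos(β/2)=0.950408 and s≡sin(β/2)=0.311005, N=[6·6·6·6]^{1/2}=36.000000
k: max(0,(0)−(0))=0 … min(3+(0),3−(0))=3
  k=0: (−1)^0·36.0000/(36)·0.9504^6·0.3110^0 = +0.736990
  k=1: (−1)^1·36.0000/(4)·0.9504^4·0.3110^2 = -0.710260
  k=2: (−1)^2·36.0000/(4)·0.9504^2·0.3110^4 = +0.076056
  k=3: (−1)^3·36.0000/(36)·0.9504^0·0.3110^6 = -0.000905
d^3_{0,0}(0.6325) = +0.736990 -0.710260 +0.076056 -0.000905 = +0.101880

d=0.1019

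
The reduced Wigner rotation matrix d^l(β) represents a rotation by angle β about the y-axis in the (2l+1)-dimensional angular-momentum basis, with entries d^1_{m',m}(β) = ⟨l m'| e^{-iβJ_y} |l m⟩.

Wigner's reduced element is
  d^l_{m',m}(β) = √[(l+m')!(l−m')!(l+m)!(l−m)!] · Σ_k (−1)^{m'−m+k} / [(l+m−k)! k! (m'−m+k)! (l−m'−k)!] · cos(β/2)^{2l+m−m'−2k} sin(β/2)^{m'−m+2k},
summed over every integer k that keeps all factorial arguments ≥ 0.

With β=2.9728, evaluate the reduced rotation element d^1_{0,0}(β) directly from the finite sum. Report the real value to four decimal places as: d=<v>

d=-0.9858

d^1_{0,0}(β=2.9728) via Wigner's sum:
c=cos(2.9728/2)=0.084296, s=sin(2.9728/2)=0.996441; N=√[1·1·1·1]=1.000000
k∈{0,1} keeps every argument non-negative
  k=0: (−1)^0·1.0000/(1)·0.0843^2·0.9964^0 = +0.007106
  k=1: (−1)^1·1.0000/(1)·0.0843^0·0.9964^2 = -0.992894
d^1_{0,0}(2.9728) = +0.007106 -0.992894 = -0.985788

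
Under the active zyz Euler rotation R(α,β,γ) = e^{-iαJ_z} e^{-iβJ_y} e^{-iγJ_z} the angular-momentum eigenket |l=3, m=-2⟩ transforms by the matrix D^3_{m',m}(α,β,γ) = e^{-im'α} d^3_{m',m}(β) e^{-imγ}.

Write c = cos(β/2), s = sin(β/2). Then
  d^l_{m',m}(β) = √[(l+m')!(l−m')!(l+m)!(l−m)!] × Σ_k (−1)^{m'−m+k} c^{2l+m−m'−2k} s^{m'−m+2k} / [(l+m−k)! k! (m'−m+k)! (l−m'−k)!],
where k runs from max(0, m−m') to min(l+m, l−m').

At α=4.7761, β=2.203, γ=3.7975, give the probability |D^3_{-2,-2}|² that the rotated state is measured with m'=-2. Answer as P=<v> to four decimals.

P=0.0249

First d^3_{-2,-2}(β=2.203), then the phase factors e^{-i(-2)α} and e^{-i(-2)γ}:
With c≡cos(β/2)=0.452259 and s≡sin(β/2)=0.891887, N=[1·120·1·120]^{1/2}=120.000000
Admissible k: 0..1 (factorial args all ≥0)
  k=0: (−1)^0·120.0000/(120)·0.4523^6·0.8919^0 = +0.008557
  k=1: (−1)^1·120.0000/(24)·0.4523^4·0.8919^2 = -0.166394
d^3_{-2,-2}(2.203) = +0.008557 -0.166394 = -0.157837
|D^3_{-2,-2}|² = |d^3_{-2,-2}(β)|² = (-0.157837)² = 0.024912 (the z-rotation phases have unit modulus)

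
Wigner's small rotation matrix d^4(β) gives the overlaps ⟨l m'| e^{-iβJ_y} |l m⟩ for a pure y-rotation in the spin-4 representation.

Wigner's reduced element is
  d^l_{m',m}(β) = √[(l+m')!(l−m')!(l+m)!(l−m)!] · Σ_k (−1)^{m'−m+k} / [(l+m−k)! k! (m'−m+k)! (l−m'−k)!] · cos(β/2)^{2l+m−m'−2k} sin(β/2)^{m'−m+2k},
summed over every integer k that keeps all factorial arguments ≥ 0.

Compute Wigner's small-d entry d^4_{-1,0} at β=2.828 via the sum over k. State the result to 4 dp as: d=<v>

d=-0.5469

d^4_{-1,0}(β=2.828) via Wigner's sum:
Half-angle: c=0.156155, s=0.987733. N=√(6·120·24·24)=643.987578
k∈{1,2,3,4} keeps every argument non-negative
  k=1: (−1)^0·643.9876/(144)·0.1562^7·0.9877^1 = +0.000010
  k=2: (−1)^1·643.9876/(24)·0.1562^5·0.9877^3 = -0.002401
  k=3: (−1)^2·643.9876/(24)·0.1562^3·0.9877^5 = +0.096057
  k=4: (−1)^3·643.9876/(144)·0.1562^1·0.9877^7 = -0.640539
d^4_{-1,0}(2.828) = +0.000010 -0.002401 +0.096057 -0.640539 = -0.546873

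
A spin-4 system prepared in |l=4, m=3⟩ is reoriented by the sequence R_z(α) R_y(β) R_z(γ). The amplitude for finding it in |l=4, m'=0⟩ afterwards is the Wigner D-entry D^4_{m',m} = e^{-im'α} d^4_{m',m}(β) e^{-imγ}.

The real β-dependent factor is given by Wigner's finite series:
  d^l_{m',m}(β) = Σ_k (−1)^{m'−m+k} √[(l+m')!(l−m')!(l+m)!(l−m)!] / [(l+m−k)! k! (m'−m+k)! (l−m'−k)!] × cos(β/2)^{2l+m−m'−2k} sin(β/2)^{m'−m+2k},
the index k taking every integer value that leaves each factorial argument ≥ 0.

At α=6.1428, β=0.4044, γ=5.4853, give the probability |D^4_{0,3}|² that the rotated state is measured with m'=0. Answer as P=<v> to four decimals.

P=0.0069

First d^4_{0,3}(β=0.4044), then the phase factors e^{-i(0)α} and e^{-i(3)γ}:
With c≡cos(β/2)=0.979627 and s≡sin(β/2)=0.200825, N=[24·24·5040·1]^{1/2}=1703.830978
k∈{3,4} keeps every argument non-negative
  k=3: (−1)^0·1703.8310/(144)·0.9796^5·0.2008^3 = +0.086461
  k=4: (−1)^1·1703.8310/(144)·0.9796^3·0.2008^5 = -0.003634
d^4_{0,3}(0.4044) = +0.086461 -0.003634 = +0.082828
|D^4_{0,3}|² = |d^4_{0,3}(β)|² = (+0.082828)² = 0.006860 (the z-rotation phases have unit modulus)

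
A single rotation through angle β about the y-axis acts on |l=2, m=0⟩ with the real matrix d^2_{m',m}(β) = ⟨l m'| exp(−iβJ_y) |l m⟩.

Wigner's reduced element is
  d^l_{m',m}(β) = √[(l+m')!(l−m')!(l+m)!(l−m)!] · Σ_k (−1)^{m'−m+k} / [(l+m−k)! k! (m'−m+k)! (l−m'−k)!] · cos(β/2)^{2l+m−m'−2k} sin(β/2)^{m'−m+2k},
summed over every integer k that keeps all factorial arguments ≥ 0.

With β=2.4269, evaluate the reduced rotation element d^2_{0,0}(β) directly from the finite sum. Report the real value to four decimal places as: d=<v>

d^2_{0,0}(β=2.4269) via Wigner's sum:
With c≡cos(β/2)=0.349789 and s≡sin(β/2)=0.936828, N=[2·2·2·2]^{1/2}=4.000000
k∈{0,1,2} keeps every argument non-negative
  k=0: (−1)^0·4.0000/(4)·0.3498^4·0.9368^0 = +0.014970
  k=1: (−1)^1·4.0000/(1)·0.3498^2·0.9368^2 = -0.429530
  k=2: (−1)^2·4.0000/(4)·0.3498^0·0.9368^4 = +0.770265
d^2_{0,0}(2.4269) = +0.014970 -0.429530 +0.770265 = +0.355705

d=0.3557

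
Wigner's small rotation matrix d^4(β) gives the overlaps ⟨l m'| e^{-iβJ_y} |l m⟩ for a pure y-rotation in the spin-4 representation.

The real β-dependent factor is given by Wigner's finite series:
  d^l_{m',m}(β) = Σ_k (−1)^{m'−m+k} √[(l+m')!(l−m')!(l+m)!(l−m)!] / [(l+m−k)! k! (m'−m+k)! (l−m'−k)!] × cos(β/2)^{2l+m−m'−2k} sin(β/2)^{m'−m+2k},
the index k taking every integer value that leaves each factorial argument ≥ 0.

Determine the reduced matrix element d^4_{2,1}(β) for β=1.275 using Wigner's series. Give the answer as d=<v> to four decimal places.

d^4_{2,1}(β=1.275) via Wigner's sum:
Half-angle: c=0.803586, s=0.595188. N=√(720·2·120·6)=1018.233765
k: max(0,(1)−(2))=0 … min(4+(1),4−(2))=2
  k=0: (−1)^1·1018.2338/(240)·0.8036^7·0.5952^1 = -0.546409
  k=1: (−1)^2·1018.2338/(48)·0.8036^5·0.5952^3 = +1.498760
  k=2: (−1)^3·1018.2338/(72)·0.8036^3·0.5952^5 = -0.548131
d^4_{2,1}(1.275) = -0.546409 +1.498760 -0.548131 = +0.404219

d=0.4042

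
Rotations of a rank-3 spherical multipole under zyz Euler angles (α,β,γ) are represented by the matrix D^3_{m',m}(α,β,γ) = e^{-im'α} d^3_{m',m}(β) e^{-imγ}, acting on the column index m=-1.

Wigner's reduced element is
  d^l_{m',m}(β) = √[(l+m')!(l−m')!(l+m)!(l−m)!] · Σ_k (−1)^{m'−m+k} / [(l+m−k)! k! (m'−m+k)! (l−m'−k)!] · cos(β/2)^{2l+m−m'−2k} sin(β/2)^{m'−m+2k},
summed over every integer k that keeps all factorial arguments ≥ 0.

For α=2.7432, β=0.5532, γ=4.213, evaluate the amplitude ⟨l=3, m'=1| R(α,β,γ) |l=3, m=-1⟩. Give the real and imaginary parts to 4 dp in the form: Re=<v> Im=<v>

D^3_{1,-1}(2.7432,0.5532,4.213) = e^{-i·1·2.7432}·d^3_{1,-1}(0.5532)·e^{-i·-1·4.213}. Compute d first:
With c≡cos(β/2)=0.961989 and s≡sin(β/2)=0.273086, N=[24·2·2·24]^{1/2}=48.000000
Admissible k: 0..2 (factorial args all ≥0)
  k=0: (−1)^2·48.0000/(8)·0.9620^4·0.2731^2 = +0.383207
  k=1: (−1)^3·48.0000/(6)·0.9620^2·0.2731^4 = -0.041175
  k=2: (−1)^4·48.0000/(48)·0.9620^0·0.2731^6 = +0.000415
d^3_{1,-1}(0.5532) = +0.383207 -0.041175 +0.000415 = +0.342447
Attach z-rotation phases: D = e^{-i(1)(2.7432)}·(+0.342447)·e^{-i(-1)(4.213)} = +0.034527+0.340701i

Re=0.0345 Im=0.3407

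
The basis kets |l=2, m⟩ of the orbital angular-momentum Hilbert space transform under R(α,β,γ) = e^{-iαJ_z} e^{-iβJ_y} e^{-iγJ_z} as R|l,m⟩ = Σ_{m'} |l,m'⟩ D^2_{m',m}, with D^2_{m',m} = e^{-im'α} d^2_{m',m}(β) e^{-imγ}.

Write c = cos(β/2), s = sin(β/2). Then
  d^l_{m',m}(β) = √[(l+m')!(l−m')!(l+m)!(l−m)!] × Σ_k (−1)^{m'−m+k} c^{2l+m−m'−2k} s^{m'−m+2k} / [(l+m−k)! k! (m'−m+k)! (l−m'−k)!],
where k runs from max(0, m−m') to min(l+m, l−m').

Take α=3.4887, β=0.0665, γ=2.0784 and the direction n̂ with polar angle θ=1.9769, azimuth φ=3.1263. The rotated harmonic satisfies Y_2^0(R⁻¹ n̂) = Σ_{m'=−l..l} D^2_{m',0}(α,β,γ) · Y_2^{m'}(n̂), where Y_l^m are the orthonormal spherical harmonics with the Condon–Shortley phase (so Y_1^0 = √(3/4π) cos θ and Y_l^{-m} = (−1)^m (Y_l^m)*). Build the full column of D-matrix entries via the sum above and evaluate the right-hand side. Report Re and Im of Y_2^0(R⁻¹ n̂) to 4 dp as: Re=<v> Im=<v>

Need the full column D^2_{m',0} for m'=−2..2 at α=3.4887, β=0.0665, γ=2.0784.
cos(β/2)=0.999447, sin(β/2)=0.033244
d^2_{-2,0}: single k=2 term ⇒ +0.002704;  D = +0.002078+0.001730i
d^2_{-1,0}: k∈[1..2] ⇒ +0.081296 -0.000090 = +0.081206;  D = -0.076363-0.027624i
d^2_{0,0}: k∈[0..2] ⇒ +0.997791 -0.004416 +0.000001 = +0.993376;  D = +0.993376+0.000000i
d^2_{1,0}: k∈[0..1] ⇒ -0.081296 +0.000090 = -0.081206;  D = +0.076363-0.027624i
d^2_{2,0}: single k=0 term ⇒ +0.002704;  D = +0.002078-0.001730i
Y_2^{m'}(θ=1.9769,φ=3.1263) and Σ D·Y over m':
  (+0.0021+0.0017i)·(+0.3258+0.0100i)  (-0.0764-0.0276i)·(+0.2803+0.0043i)  (+0.9934+0.0000i)·(-0.1677+0.0000i)  (+0.0764-0.0276i)·(-0.2803+0.0043i)  (+0.0021-0.0017i)·(+0.3258-0.0100i)
Y_2^0(R⁻¹ n̂) = -0.207885-0.000000i

Re=-0.2079 Im=0.0000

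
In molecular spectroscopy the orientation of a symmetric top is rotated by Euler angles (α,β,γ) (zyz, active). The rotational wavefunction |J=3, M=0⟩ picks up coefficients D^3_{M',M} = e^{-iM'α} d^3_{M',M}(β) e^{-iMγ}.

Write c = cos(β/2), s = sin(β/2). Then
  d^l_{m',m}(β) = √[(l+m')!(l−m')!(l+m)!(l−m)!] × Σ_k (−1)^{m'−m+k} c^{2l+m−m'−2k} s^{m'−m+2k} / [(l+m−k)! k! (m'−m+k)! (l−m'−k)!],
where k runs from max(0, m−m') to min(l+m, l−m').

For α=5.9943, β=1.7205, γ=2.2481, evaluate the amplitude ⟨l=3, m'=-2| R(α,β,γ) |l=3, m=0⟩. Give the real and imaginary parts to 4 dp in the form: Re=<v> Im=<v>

Split into d^3_{-2,0}(β=1.7205) × two z-phases.
Half-angle: c=0.652248, s=0.758006. N=√(1·120·6·6)=65.726707
k: max(0,(0)−(-2))=2 … min(3+(0),3−(-2))=3
  k=2: (−1)^0·65.7267/(12)·0.6522^4·0.7580^2 = +0.569582
  k=3: (−1)^1·65.7267/(12)·0.6522^2·0.7580^4 = -0.769265
d^3_{-2,0}(1.7205) = +0.569582 -0.769265 = -0.199683
Attach z-rotation phases: D = e^{-i(-2)(5.9943)}·(-0.199683)·e^{-i(0)(2.2481)} = -0.167271+0.109058i

Re=-0.1673 Im=0.1091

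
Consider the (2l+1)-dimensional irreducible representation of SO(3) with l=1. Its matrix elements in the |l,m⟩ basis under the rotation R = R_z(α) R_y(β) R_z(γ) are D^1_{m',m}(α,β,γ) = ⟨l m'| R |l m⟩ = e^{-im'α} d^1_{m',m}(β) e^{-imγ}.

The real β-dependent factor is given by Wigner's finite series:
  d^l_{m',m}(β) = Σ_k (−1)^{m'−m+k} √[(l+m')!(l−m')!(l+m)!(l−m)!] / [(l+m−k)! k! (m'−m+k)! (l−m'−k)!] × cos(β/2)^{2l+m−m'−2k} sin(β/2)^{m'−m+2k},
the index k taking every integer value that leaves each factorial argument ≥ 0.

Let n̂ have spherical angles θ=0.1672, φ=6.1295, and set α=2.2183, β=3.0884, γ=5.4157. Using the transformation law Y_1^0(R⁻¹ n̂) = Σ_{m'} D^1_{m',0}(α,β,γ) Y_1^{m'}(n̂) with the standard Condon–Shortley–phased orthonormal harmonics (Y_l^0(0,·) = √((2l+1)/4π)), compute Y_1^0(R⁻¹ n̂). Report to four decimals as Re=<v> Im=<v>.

Need the full column D^1_{m',0} for m'=−1..1 at α=2.2183, β=3.0884, γ=5.4157.
cos(β/2)=0.026593, sin(β/2)=0.999646
d^1_{-1,0}: single k=1 term ⇒ +0.037595;  D = -0.022677+0.029986i
d^1_{0,0}: k∈[0..1] ⇒ +0.000707 -0.999293 = -0.998586;  D = -0.998586+0.000000i
d^1_{1,0}: single k=0 term ⇒ -0.037595;  D = +0.022677+0.029986i
Y_1^{m'}(θ=0.1672,φ=6.1295) and Σ D·Y over m':
  (-0.0227+0.0300i)·(+0.0568+0.0088i)  (-0.9986+0.0000i)·(+0.4818+0.0000i)  (+0.0227+0.0300i)·(-0.0568+0.0088i)
Y_1^0(R⁻¹ n̂) = -0.484212+0.000000i

Re=-0.4842 Im=0.0000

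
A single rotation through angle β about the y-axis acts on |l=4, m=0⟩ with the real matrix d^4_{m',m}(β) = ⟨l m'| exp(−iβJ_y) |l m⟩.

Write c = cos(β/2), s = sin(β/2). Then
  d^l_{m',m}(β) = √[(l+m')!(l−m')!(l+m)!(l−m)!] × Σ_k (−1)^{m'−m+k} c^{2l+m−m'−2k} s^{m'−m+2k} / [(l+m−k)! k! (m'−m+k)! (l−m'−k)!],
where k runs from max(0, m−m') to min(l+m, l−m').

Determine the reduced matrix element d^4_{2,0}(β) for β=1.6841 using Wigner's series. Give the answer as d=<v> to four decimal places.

d^4_{2,0}(β=1.6841) via Wigner's sum:
With c≡cos(β/2)=0.665935 and s≡sin(β/2)=0.746010, N=[720·2·24·24]^{1/2}=910.735966
k∈{0,1,2} keeps every argument non-negative
  k=0: (−1)^2·910.7360/(96)·0.6659^6·0.7460^2 = +0.460470
  k=1: (−1)^3·910.7360/(36)·0.6659^4·0.7460^4 = -1.540974
  k=2: (−1)^4·910.7360/(96)·0.6659^2·0.7460^6 = +0.725191
d^4_{2,0}(1.6841) = +0.460470 -1.540974 +0.725191 = -0.355314

d=-0.3553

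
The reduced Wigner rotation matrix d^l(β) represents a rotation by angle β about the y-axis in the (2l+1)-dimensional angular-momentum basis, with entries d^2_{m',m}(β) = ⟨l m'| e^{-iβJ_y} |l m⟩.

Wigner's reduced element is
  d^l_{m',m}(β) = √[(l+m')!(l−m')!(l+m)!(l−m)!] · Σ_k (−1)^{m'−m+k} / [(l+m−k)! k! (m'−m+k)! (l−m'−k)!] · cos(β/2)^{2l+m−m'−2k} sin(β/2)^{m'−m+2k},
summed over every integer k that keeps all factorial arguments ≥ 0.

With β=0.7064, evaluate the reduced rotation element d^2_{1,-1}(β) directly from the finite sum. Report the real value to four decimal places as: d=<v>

d=0.3017

d^2_{1,-1}(β=0.7064) via Wigner's sum:
c=cos(0.7064/2)=0.938271, s=sin(0.7064/2)=0.345902; N=√[6·1·1·6]=6.000000
k: max(0,(-1)−(1))=0 … min(2+(-1),2−(1))=1
  k=0: (−1)^2·6.0000/(2)·0.9383^2·0.3459^2 = +0.315998
  k=1: (−1)^3·6.0000/(6)·0.9383^0·0.3459^4 = -0.014316
d^2_{1,-1}(0.7064) = +0.315998 -0.014316 = +0.301682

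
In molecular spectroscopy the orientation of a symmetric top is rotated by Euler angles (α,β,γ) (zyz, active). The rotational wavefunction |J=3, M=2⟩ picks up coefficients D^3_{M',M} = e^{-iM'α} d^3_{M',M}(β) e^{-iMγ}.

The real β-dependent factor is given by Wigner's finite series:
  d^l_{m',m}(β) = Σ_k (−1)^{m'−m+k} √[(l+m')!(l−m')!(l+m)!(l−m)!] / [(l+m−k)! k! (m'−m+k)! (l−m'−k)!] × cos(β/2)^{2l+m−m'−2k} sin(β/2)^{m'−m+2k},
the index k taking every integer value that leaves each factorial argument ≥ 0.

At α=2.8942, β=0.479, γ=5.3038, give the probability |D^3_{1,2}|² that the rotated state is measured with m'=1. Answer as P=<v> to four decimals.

D^3_{1,2}(2.8942,0.479,5.3038) = e^{-i·1·2.8942}·d^3_{1,2}(0.479)·e^{-i·2·5.3038}. Compute d first:
Half-angle: c=0.971457, s=0.237217. N=√(24·2·120·1)=75.894664
k∈{1,2} keeps every argument non-negative
  k=1: (−1)^0·75.8947/(24)·0.9715^5·0.2372^1 = +0.649027
  k=2: (−1)^1·75.8947/(12)·0.9715^3·0.2372^3 = -0.077399
d^3_{1,2}(0.479) = +0.649027 -0.077399 = +0.571628
|D^3_{1,2}|² = |d^3_{1,2}(β)|² = (+0.571628)² = 0.326758 (the z-rotation phases have unit modulus)

P=0.3268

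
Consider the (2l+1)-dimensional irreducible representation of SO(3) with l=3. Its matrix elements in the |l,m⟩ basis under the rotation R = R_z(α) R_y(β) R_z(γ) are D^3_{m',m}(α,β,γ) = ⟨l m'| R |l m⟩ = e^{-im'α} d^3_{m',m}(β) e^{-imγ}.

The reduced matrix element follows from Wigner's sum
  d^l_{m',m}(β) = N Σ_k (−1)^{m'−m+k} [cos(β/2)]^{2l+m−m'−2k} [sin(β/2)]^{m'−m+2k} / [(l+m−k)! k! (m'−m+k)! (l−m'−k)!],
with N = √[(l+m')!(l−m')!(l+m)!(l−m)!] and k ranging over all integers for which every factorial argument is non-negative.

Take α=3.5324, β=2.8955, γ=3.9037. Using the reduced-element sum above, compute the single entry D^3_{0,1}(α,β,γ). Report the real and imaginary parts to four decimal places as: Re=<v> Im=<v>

D^3_{0,1}(3.5324,2.8955,3.9037) = e^{-i·0·3.5324}·d^3_{0,1}(2.8955)·e^{-i·1·3.9037}. Compute d first:
Half-angle: c=0.122736, s=0.992439. N=√(6·6·24·2)=41.569219
The bounds max(0,m−m')=1 and min(l+m,l−m')=3 give 3 terms
  k=1: (−1)^0·41.5692/(12)·0.1227^5·0.9924^1 = +0.000096
  k=2: (−1)^1·41.5692/(4)·0.1227^3·0.9924^3 = -0.018782
  k=3: (−1)^2·41.5692/(12)·0.1227^1·0.9924^5 = +0.409339
d^3_{0,1}(2.8955) = +0.000096 -0.018782 +0.409339 = +0.390652
D = (+1.000000+0.000000i)·(+0.390652)·(-0.723383+0.690447i) = -0.282591+0.269725i

Re=-0.2826 Im=0.2697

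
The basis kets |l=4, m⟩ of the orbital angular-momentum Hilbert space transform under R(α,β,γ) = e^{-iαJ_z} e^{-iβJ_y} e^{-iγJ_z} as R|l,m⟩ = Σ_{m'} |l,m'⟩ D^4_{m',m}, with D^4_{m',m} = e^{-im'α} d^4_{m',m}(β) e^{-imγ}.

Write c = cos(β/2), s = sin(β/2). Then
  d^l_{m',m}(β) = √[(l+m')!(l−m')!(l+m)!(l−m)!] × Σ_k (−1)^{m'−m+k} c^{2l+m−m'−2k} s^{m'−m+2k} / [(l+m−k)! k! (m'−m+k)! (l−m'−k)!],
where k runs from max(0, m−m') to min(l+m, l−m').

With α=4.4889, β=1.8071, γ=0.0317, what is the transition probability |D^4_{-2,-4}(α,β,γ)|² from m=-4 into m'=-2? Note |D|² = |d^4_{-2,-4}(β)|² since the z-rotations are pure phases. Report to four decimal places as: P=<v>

P=0.0336

Split into d^4_{-2,-4}(β=1.8071) × two z-phases.
With c≡cos(β/2)=0.618825 and s≡sin(β/2)=0.785529, N=[2·720·1·40320]^{1/2}=7619.763776
k∈{0} keeps every argument non-negative
  k=0: (−1)^2·7619.7638/(1440)·0.6188^6·0.7855^2 = +0.183363
d^4_{-2,-4}(1.8071) = +0.183363
|D^4_{-2,-4}|² = |d^4_{-2,-4}(β)|² = (+0.183363)² = 0.033622 (the z-rotation phases have unit modulus)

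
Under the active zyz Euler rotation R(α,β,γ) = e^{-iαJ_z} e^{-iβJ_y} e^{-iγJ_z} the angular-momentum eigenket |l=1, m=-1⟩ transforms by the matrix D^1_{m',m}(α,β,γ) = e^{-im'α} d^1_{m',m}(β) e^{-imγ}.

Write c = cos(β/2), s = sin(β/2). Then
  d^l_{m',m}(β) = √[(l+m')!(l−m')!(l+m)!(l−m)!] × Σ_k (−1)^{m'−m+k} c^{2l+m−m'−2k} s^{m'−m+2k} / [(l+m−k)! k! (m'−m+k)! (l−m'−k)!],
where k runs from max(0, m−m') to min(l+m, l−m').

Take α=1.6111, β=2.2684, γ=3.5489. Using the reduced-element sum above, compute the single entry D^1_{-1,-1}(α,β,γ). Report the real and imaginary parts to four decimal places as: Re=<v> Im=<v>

Re=0.0774 Im=-0.1612

Split into d^1_{-1,-1}(β=2.2684) × two z-phases.
With c≡cos(β/2)=0.422858 and s≡sin(β/2)=0.906196, N=[1·2·1·2]^{1/2}=2.000000
The bounds max(0,m−m')=0 and min(l+m,l−m')=0 give 1 term
  k=0: (−1)^0·2.0000/(2)·0.4229^2·0.9062^0 = +0.178808
d^1_{-1,-1}(2.2684) = +0.178808
Phases: e^{-i·(-1)·1.6111}=-0.040293+0.999188i, e^{-i·(-1)·3.5489}=-0.918191-0.396138i ⇒ D=+0.077391-0.161193i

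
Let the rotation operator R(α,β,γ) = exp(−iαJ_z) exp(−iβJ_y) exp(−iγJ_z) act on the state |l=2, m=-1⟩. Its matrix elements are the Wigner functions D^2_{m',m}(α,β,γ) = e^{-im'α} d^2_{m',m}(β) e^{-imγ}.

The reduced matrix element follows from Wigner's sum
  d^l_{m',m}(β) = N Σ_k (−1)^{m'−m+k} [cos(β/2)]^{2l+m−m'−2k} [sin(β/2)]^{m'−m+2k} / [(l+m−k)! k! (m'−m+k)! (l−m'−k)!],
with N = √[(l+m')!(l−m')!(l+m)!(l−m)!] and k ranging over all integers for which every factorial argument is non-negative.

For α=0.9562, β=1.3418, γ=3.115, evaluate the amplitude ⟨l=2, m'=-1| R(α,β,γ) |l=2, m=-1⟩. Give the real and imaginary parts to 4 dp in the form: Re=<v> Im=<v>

Split into d^2_{-1,-1}(β=1.3418) × two z-phases.
Half-angle: c=0.783262, s=0.621691. N=√(1·6·1·6)=6.000000
Admissible k: 0..1 (factorial args all ≥0)
  k=0: (−1)^0·6.0000/(6)·0.7833^4·0.6217^0 = +0.376382
  k=1: (−1)^1·6.0000/(2)·0.7833^2·0.6217^2 = -0.711353
d^2_{-1,-1}(1.3418) = +0.376382 -0.711353 = -0.334971
Phases: e^{-i·(-1)·0.9562}=+0.576629+0.817006i, e^{-i·(-1)·3.115}=-0.999646+0.026590i ⇒ D=+0.200362+0.268441i

Re=0.2004 Im=0.2684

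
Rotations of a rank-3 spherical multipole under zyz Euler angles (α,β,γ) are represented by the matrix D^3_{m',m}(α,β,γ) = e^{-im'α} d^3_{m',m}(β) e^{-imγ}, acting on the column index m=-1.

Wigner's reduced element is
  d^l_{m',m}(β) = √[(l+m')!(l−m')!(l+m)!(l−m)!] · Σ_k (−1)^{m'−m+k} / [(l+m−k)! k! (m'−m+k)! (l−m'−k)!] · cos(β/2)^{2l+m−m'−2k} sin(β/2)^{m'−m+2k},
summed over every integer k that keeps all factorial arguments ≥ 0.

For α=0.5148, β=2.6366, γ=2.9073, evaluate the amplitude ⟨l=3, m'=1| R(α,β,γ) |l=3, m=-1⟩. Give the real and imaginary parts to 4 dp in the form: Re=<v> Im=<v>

Re=-0.2982 Im=0.2773

Split into d^3_{1,-1}(β=2.6366) × two z-phases.
Half-angle: c=0.249822, s=0.968292. N=√(24·2·2·24)=48.000000
k∈{0,1,2} keeps every argument non-negative
  k=0: (−1)^2·48.0000/(8)·0.2498^4·0.9683^2 = +0.021912
  k=1: (−1)^3·48.0000/(6)·0.2498^2·0.9683^4 = -0.438911
  k=2: (−1)^4·48.0000/(48)·0.2498^0·0.9683^6 = +0.824209
d^3_{1,-1}(2.6366) = +0.021912 -0.438911 +0.824209 = +0.407211
Attach z-rotation phases: D = e^{-i(1)(0.5148)}·(+0.407211)·e^{-i(-1)(2.9073)} = -0.298203+0.277300i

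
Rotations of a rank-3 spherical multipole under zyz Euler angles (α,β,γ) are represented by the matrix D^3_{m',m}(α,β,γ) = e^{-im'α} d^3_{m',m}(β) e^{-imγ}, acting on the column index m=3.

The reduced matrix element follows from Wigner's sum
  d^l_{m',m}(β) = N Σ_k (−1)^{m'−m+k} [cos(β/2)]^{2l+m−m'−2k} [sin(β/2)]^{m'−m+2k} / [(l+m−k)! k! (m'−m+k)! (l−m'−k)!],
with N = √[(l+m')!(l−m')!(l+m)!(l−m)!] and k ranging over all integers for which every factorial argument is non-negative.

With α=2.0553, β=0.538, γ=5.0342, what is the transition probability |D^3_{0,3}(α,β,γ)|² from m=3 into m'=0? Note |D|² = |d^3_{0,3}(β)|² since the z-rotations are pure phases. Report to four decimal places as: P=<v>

First d^3_{0,3}(β=0.538), then the phase factors e^{-i(0)α} and e^{-i(3)γ}:
c=cos(0.538/2)=0.964037, s=sin(0.538/2)=0.265768; N=√[6·6·720·1]=160.996894
The bounds max(0,m−m')=3 and min(l+m,l−m')=3 give 1 term
  k=3: (−1)^0·160.9969/(36)·0.9640^3·0.2658^3 = +0.075215
d^3_{0,3}(0.538) = +0.075215
|D^3_{0,3}|² = |d^3_{0,3}(β)|² = (+0.075215)² = 0.005657 (the z-rotation phases have unit modulus)

P=0.0057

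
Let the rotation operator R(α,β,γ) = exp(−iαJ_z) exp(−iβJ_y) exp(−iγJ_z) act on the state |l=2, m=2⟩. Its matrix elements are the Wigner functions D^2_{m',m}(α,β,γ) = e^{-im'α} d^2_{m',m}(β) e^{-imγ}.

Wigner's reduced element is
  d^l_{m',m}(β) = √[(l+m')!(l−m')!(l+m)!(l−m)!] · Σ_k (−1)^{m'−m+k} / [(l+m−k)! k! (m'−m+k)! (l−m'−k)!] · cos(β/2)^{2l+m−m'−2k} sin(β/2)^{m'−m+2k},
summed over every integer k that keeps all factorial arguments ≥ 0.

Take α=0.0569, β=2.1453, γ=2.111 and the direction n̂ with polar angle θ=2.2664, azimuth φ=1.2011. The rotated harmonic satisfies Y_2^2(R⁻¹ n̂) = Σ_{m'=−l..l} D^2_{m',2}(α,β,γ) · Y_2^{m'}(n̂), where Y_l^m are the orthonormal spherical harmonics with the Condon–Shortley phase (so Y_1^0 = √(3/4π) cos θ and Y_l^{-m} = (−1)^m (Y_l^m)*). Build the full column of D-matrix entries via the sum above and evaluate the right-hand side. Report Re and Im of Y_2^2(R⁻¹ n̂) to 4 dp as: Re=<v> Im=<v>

Re=-0.1094 Im=-0.2138

Need the full column D^2_{m',2} for m'=−2..2 at α=0.0569, β=2.1453, γ=2.111.
cos(β/2)=0.477798, sin(β/2)=0.878470
d^2_{-2,2}: single k=4 term ⇒ +0.595535;  D = -0.338320+0.490103i
d^2_{-1,2}: single k=3 term ⇒ +0.647821;  D = -0.337109+0.553199i
d^2_{0,2}: single k=2 term ⇒ +0.431537;  D = -0.203240+0.380680i
d^2_{1,2}: single k=1 term ⇒ +0.191642;  D = -0.080497+0.173916i
d^2_{2,2}: single k=0 term ⇒ +0.052117;  D = -0.019166+0.048465i
Y_2^{m'}(θ=2.2664,φ=1.2011) and Σ D·Y over m':
  (-0.3383+0.4901i)·(-0.1682-0.1534i)  (-0.3371+0.5532i)·(-0.1373+0.3544i)  (-0.2032+0.3807i)·(+0.0732+0.0000i)  (-0.0805+0.1739i)·(+0.1373+0.3544i)  (-0.0192+0.0485i)·(-0.1682+0.1534i)
Y_2^2(R⁻¹ n̂) = -0.109442-0.213847i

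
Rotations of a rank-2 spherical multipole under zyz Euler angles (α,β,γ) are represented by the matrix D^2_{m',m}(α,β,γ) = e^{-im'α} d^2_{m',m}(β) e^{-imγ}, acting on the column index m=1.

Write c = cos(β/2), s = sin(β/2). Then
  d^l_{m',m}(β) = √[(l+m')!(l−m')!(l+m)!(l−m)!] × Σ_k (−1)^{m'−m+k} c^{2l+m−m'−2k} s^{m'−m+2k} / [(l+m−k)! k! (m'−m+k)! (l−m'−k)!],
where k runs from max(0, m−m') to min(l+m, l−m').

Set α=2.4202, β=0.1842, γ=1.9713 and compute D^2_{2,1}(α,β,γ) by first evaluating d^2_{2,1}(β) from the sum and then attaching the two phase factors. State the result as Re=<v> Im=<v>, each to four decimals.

Split into d^2_{2,1}(β=0.1842) × two z-phases.
c=cos(0.1842/2)=0.995762, s=sin(0.1842/2)=0.091970; N=√[24·1·6·1]=12.000000
The bounds max(0,m−m')=0 and min(l+m,l−m')=0 give 1 term
  k=0: (−1)^1·12.0000/(6)·0.9958^3·0.0920^1 = -0.181611
d^2_{2,1}(0.1842) = -0.181611
Phases: e^{-i·(2)·2.4202}=+0.127662+0.991818i, e^{-i·(1)·1.9713}=-0.389882-0.920865i ⇒ D=-0.156831+0.091578i

Re=-0.1568 Im=0.0916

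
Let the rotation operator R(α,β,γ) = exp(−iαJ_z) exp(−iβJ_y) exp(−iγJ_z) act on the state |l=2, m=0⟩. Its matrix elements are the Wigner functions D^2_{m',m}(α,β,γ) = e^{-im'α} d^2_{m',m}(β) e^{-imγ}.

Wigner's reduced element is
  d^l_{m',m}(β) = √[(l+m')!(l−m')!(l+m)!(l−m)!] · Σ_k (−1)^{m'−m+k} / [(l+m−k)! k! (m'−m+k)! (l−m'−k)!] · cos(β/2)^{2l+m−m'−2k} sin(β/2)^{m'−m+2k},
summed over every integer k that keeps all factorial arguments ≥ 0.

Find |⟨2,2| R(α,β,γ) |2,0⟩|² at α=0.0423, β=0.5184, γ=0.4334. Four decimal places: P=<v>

Split into d^2_{2,0}(β=0.5184) × two z-phases.
With c≡cos(β/2)=0.966595 and s≡sin(β/2)=0.256307, N=[24·1·2·2]^{1/2}=9.797959
The bounds max(0,m−m')=0 and min(l+m,l−m')=0 give 1 term
  k=0: (−1)^2·9.7980/(4)·0.9666^2·0.2563^2 = +0.150344
d^2_{2,0}(0.5184) = +0.150344
|D^2_{2,0}|² = |d^2_{2,0}(β)|² = (+0.150344)² = 0.022603 (the z-rotation phases have unit modulus)

P=0.0226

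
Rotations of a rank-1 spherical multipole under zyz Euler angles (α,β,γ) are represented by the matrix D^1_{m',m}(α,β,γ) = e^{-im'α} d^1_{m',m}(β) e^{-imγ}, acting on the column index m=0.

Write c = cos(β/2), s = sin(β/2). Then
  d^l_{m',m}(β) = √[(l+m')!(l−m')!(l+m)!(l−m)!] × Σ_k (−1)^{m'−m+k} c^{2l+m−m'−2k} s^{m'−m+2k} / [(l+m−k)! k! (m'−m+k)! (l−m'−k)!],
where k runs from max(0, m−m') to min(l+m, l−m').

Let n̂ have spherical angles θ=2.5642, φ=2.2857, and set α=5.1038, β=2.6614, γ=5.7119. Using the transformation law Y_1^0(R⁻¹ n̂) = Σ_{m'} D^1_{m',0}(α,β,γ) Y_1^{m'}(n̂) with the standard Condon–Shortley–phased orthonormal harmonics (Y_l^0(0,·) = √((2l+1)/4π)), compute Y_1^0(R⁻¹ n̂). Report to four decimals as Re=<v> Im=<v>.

Re=0.2463 Im=0.0000

Need the full column D^1_{m',0} for m'=−1..1 at α=5.1038, β=2.6614, γ=5.7119.
cos(β/2)=0.237796, sin(β/2)=0.971315
d^1_{-1,0}: single k=1 term ⇒ +0.326648;  D = +0.124614-0.301944i
d^1_{0,0}: k∈[0..1] ⇒ +0.056547 -0.943453 = -0.886906;  D = -0.886906+0.000000i
d^1_{1,0}: single k=0 term ⇒ -0.326648;  D = -0.124614-0.301944i
Y_1^{m'}(θ=2.5642,φ=2.2857) and Σ D·Y over m':
  (+0.1246-0.3019i)·(-0.1236-0.1424i)  (-0.8869+0.0000i)·(-0.4094+0.0000i)  (-0.1246-0.3019i)·(+0.1236-0.1424i)
Y_1^0(R⁻¹ n̂) = +0.246283+0.000000i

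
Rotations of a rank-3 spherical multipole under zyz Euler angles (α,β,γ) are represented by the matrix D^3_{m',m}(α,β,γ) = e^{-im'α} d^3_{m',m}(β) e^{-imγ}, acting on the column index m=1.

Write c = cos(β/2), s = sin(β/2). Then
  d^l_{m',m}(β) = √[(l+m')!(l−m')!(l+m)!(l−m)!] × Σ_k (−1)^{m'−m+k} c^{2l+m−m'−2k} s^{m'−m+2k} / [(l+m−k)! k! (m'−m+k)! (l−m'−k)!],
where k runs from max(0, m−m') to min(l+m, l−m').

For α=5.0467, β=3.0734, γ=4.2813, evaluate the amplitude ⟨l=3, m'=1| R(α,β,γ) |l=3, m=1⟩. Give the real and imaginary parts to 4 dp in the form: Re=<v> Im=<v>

Split into d^3_{1,1}(β=3.0734) × two z-phases.
Half-angle: c=0.034090, s=0.999419. N=√(24·2·24·2)=48.000000
k: max(0,(1)−(1))=0 … min(3+(1),3−(1))=2
  k=0: (−1)^0·48.0000/(48)·0.0341^6·0.9994^0 = +0.000000
  k=1: (−1)^1·48.0000/(6)·0.0341^4·0.9994^2 = -0.000011
  k=2: (−1)^2·48.0000/(8)·0.0341^2·0.9994^4 = +0.006956
d^3_{1,1}(3.0734) = +0.000000 -0.000011 +0.006956 = +0.006946
D = (+0.328118+0.944637i)·(+0.006946)·(-0.417860+0.908511i) = -0.006913-0.000671i

Re=-0.0069 Im=-0.0007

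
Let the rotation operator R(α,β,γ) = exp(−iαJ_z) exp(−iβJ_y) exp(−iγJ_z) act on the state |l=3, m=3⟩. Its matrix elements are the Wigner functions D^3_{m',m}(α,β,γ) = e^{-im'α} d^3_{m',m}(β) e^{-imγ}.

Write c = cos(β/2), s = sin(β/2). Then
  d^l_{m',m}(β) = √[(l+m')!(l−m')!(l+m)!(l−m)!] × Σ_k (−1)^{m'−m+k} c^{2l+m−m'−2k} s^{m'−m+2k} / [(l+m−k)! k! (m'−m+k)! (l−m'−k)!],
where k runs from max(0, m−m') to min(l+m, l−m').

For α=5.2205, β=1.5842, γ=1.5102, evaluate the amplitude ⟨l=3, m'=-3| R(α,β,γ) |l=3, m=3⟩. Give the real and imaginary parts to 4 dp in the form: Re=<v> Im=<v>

D^3_{-3,3}(5.2205,1.5842,1.5102) = e^{-i·-3·5.2205}·d^3_{-3,3}(1.5842)·e^{-i·3·1.5102}. Compute d first:
c=cos(1.5842/2)=0.702352, s=sin(1.5842/2)=0.711830; N=√[1·720·720·1]=720.000000
The bounds max(0,m−m')=6 and min(l+m,l−m')=6 give 1 term
  k=6: (−1)^0·720.0000/(720)·0.7024^0·0.7118^6 = +0.130094
d^3_{-3,3}(1.5842) = +0.130094
Phases: e^{-i·(-3)·5.2205}=-0.998921+0.046447i, e^{-i·(3)·1.5102}=-0.180789+0.983522i ⇒ D=+0.017551-0.128905i

Re=0.0176 Im=-0.1289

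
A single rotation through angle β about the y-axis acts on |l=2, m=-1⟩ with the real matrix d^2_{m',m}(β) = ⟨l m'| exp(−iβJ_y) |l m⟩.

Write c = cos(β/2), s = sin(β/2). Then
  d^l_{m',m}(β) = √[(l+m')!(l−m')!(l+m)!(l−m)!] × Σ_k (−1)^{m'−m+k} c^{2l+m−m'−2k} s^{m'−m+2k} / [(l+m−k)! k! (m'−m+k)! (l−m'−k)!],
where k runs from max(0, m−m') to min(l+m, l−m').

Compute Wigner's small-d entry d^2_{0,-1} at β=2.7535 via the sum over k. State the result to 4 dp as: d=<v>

d^2_{0,-1}(β=2.7535) via Wigner's sum:
c=cos(2.7535/2)=0.192831, s=sin(2.7535/2)=0.981232; N=√[2·2·1·6]=4.898979
Admissible k: 0..1 (factorial args all ≥0)
  k=0: (−1)^1·4.8990/(2)·0.1928^3·0.9812^1 = -0.017234
  k=1: (−1)^2·4.8990/(2)·0.1928^1·0.9812^3 = +0.446239
d^2_{0,-1}(2.7535) = -0.017234 +0.446239 = +0.429005

d=0.4290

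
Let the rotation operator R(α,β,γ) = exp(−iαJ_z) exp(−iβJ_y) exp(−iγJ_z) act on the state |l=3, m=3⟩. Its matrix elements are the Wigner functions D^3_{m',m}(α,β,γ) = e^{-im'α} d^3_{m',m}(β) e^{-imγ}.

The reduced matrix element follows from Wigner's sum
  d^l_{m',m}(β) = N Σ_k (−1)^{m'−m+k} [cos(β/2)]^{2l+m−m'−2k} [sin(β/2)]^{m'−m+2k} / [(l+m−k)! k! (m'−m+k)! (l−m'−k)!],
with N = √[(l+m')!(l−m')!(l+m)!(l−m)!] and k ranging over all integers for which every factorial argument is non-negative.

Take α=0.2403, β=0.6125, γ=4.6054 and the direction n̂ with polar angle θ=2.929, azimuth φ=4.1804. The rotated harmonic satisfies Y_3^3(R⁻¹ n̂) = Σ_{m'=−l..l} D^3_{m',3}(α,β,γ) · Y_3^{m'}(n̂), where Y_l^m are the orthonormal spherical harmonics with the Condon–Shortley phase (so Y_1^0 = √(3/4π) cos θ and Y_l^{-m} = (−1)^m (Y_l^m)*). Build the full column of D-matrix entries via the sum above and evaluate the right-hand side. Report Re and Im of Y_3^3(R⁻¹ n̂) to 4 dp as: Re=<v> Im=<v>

Re=0.0263 Im=0.0333

Need the full column D^3_{m',3} for m'=−3..3 at α=0.2403, β=0.6125, γ=4.6054.
cos(β/2)=0.953471, sin(β/2)=0.301485
d^3_{-3,3}: single k=6 term ⇒ +0.000751;  D = +0.000648-0.000379i
d^3_{-2,3}: single k=5 term ⇒ +0.005817;  D = +0.004179-0.004046i
d^3_{-1,3}: single k=4 term ⇒ +0.029089;  D = +0.015483-0.024626i
d^3_{0,3}: single k=3 term ⇒ +0.106227;  D = +0.033513-0.100802i
d^3_{1,3}: single k=2 term ⇒ +0.290943;  D = +0.023444-0.289997i
d^3_{2,3}: single k=1 term ⇒ +0.581941;  D = -0.092503-0.574542i
d^3_{3,3}: single k=0 term ⇒ +0.751354;  D = -0.292545-0.692062i
Y_3^{m'}(θ=2.929,φ=4.1804) and Σ D·Y over m':
  (+0.0006-0.0004i)·(+0.0039+0.0001i)  (+0.0042-0.0040i)·(+0.0216+0.0389i)  (+0.0155-0.0246i)·(-0.1307+0.2220i)  (+0.0335-0.1008i)·(-0.6484+0.0000i)  (+0.0234-0.2900i)·(+0.1307+0.2220i)  (-0.0925-0.5745i)·(+0.0216-0.0389i)  (-0.2925-0.6921i)·(-0.0039+0.0001i)
Y_3^3(R⁻¹ n̂) = +0.026280+0.033274i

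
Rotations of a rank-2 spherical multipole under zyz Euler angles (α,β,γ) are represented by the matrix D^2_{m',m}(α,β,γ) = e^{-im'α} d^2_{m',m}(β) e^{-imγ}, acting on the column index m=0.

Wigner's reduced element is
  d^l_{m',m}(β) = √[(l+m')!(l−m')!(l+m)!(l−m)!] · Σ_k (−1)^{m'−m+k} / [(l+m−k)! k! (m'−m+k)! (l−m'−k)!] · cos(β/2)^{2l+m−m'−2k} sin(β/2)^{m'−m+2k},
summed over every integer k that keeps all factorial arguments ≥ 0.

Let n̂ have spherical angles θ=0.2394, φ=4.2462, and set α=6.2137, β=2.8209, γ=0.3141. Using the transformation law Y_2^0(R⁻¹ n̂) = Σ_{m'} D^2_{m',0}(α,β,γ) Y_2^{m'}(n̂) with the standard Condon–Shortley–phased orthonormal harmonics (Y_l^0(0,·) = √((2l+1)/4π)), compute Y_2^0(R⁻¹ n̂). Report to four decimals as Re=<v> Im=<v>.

Need the full column D^2_{m',0} for m'=−2..2 at α=6.2137, β=2.8209, γ=0.3141.
cos(β/2)=0.159660, sin(β/2)=0.987172
d^2_{-2,0}: single k=2 term ⇒ +0.060849;  D = +0.060262-0.008429i
d^2_{-1,0}: k∈[1..2] ⇒ +0.009841 -0.376228 = -0.366386;  D = -0.365502+0.025438i
d^2_{0,0}: k∈[0..2] ⇒ +0.000650 -0.099366 +0.949667 = +0.850951;  D = +0.850951+0.000000i
d^2_{1,0}: k∈[0..1] ⇒ -0.009841 +0.376228 = +0.366386;  D = +0.365502+0.025438i
d^2_{2,0}: single k=0 term ⇒ +0.060849;  D = +0.060262+0.008429i
Y_2^{m'}(θ=0.2394,φ=4.2462) and Σ D·Y over m':
  (+0.0603-0.0084i)·(-0.0129-0.0174i)  (-0.3655+0.0254i)·(-0.0800+0.1590i)  (+0.8510+0.0000i)·(+0.5776+0.0000i)  (+0.3655+0.0254i)·(+0.0800+0.1590i)  (+0.0603+0.0084i)·(-0.0129+0.0174i)
Y_2^0(R⁻¹ n̂) = +0.540028-0.000000i

Re=0.5400 Im=0.0000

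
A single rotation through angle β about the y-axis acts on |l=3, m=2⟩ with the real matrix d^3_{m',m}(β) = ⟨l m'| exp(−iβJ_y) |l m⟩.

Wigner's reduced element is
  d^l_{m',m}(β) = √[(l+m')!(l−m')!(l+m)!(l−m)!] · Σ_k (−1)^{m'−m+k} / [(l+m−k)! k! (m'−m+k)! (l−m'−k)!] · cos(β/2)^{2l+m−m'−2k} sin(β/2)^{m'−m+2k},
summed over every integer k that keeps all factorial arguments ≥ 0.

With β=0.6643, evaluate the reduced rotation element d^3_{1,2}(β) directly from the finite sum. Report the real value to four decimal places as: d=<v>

d=0.5933

d^3_{1,2}(β=0.6643) via Wigner's sum:
Half-angle: c=0.945343, s=0.326076. N=√(24·2·120·1)=75.894664
The bounds max(0,m−m')=1 and min(l+m,l−m')=2 give 2 terms
  k=1: (−1)^0·75.8947/(24)·0.9453^5·0.3261^1 = +0.778516
  k=2: (−1)^1·75.8947/(12)·0.9453^3·0.3261^3 = -0.185249
d^3_{1,2}(0.6643) = +0.778516 -0.185249 = +0.593266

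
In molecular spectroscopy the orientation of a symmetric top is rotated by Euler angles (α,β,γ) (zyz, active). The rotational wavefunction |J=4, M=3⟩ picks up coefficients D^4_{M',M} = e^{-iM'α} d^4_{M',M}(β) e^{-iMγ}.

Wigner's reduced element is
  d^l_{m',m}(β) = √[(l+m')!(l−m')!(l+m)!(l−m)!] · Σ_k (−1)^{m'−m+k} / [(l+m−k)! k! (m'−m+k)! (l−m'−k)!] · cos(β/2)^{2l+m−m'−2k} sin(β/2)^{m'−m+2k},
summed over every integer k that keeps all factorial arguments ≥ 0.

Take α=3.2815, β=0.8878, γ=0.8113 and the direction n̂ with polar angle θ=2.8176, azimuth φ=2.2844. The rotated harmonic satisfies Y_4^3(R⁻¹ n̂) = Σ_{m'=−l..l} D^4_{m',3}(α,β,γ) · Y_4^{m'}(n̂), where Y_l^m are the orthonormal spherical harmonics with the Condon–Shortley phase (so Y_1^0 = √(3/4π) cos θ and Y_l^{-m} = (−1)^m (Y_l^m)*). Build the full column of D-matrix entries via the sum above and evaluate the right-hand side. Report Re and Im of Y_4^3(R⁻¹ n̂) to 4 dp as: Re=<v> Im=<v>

Need the full column D^4_{m',3} for m'=−4..4 at α=3.2815, β=0.8878, γ=0.8113.
cos(β/2)=0.903084, sin(β/2)=0.429465
d^4_{-4,3}: single k=7 term ⇒ +0.006883;  D = -0.002057-0.006568i
d^4_{-3,3}: k∈[6..7] ⇒ +0.035819 -0.001157 = +0.034662;  D = +0.014870+0.031311i
d^4_{-2,3}: k∈[5..6] ⇒ +0.120783 -0.009105 = +0.111678;  D = -0.061509-0.093213i
d^4_{-1,3}: k∈[4..5] ⇒ +0.299324 -0.040615 = +0.258708;  D = +0.171209+0.193952i
d^4_{0,3}: k∈[3..4] ⇒ +0.562972 -0.127317 = +0.435655;  D = -0.331038-0.283211i
d^4_{1,3}: k∈[2..3] ⇒ +0.794133 -0.299324 = +0.494809;  D = +0.417171+0.266092i
d^4_{2,3}: k∈[1..2] ⇒ +0.787204 -0.534082 = +0.253122;  D = -0.230303-0.105031i
d^4_{3,3}: k∈[0..1] ⇒ +0.442409 -0.700359 = -0.257950;  D = -0.247329-0.073260i
d^4_{4,3}: single k=0 term ⇒ -0.595070;  D = +0.588559+0.087786i
Y_4^{m'}(θ=2.8176,φ=2.2844) and Σ D·Y over m':
  (-0.0021-0.0066i)·(-0.0044-0.0013i)  (+0.0149+0.0313i)·(-0.0322+0.0207i)  (-0.0615-0.0932i)·(-0.0257+0.1775i)  (+0.1712+0.1940i)·(+0.3075+0.3552i)  (-0.3310-0.2832i)·(+0.4555+0.0000i)  (+0.4172+0.2661i)·(-0.3075+0.3552i)  (-0.2303-0.1050i)·(-0.0257-0.1775i)  (-0.2473-0.0733i)·(+0.0322+0.0207i)  (+0.5886+0.0878i)·(-0.0044+0.0013i)
Y_4^3(R⁻¹ n̂) = -0.394680+0.085088i

Re=-0.3947 Im=0.0851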